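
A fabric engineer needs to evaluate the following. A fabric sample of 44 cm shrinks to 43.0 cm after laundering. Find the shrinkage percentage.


Formula: Shrinkage% = ((L_before - L_after) / L_before) * 100
Step 1: Shrinkage = 44 - 43.0 = 1.0 cm
Step 2: Shrinkage% = (1.0 / 44) * 100
Step 3: Shrinkage% = 0.022727 * 100 = 2.2727% ≈ 2.3%

2.3%


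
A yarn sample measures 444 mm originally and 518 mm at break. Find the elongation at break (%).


Formula: Elongation (%) = ((L_break - L0) / L0) * 100
Step 1: Extension = 518 - 444 = 74 mm
Step 2: Elongation = (74 / 444) * 100
Step 3: Elongation = 0.166667 * 100 = 16.6667% ≈ 16.7%

16.7%


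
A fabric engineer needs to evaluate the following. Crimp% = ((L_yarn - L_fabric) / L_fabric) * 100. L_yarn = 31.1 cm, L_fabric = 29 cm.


Formula: Crimp% = ((L_yarn - L_fabric) / L_fabric) * 100
Step 1: Extension = 31.1 - 29 = 2.1 cm
Step 2: Crimp% = (2.1 / 29) * 100
Step 3: Crimp% = 0.072414 * 100 = 7.2414% ≈ 7.2%

7.2%


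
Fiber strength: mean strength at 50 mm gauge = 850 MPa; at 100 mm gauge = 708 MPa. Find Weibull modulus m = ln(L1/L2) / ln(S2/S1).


Formula: m = ln(L1/L2) / ln(S2/S1)
Step 1: ln(L1/L2) = ln(50/100) = -0.69315
Step 2: S2/S1 = 708/850 = 0.83294
Step 3: ln(S2/S1) = ln(0.83294) = -0.18279
Step 4: m = -0.69315 / -0.18279 = 3.79

3.79 (Weibull m)


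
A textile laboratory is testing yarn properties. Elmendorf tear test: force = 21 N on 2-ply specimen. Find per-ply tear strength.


Formula: Per-ply strength = Total force / Number of plies
Per-ply = 21 N / 2
Per-ply = 10.5 N

10.5 N


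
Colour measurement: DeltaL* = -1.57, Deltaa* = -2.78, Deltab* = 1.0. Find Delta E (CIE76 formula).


Formula: Delta E = sqrt(dL*^2 + da*^2 + db*^2)
Step 1: dL*^2 = (-1.57)^2 = 2.4649
Step 2: da*^2 = (-2.78)^2 = 7.7284
Step 3: db*^2 = 1.0^2 = 1.0
Step 4: Sum = 2.4649 + 7.7284 + 1.0 = 11.1933
Step 5: Delta E = sqrt(11.1933) = 3.35

3.35 Delta E


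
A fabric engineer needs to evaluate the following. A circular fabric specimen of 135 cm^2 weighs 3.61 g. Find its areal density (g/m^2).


Formula: GSM = mass_g / area_m2
Step 1: Convert area: 135 cm^2 = 135 / 10000 = 0.0135 m^2
Step 2: GSM = 3.61 g / 0.0135 m^2 = 267.4 g/m^2

267.4 g/m^2


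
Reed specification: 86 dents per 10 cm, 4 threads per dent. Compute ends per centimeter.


Formula: EPC = (dents per 10 cm * ends per dent) / 10
Step 1: Total ends per 10 cm = 86 * 4 = 344
Step 2: EPC = 344 / 10 = 34.4 ends/cm

34.4 ends/cm


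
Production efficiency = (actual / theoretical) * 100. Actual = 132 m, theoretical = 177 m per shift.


Formula: Efficiency% = (Actual output / Theoretical output) * 100
Efficiency% = (132 / 177) * 100
Efficiency% = 0.745763 * 100 = 74.5763% ≈ 74.6%

74.6%


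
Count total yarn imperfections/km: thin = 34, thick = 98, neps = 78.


Formula: Total = thin places + thick places + neps
Total = 34 + 98 + 78
Total = 210 imperfections/km

210 imperfections/km


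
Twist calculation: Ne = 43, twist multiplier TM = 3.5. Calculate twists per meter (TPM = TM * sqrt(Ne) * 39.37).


Formula: TPM = TM * sqrt(Ne) * 39.37
Step 1: sqrt(Ne) = sqrt(43) = 6.5574
Step 2: TM * sqrt(Ne) = 3.5 * 6.5574 = 22.9509
Step 3: TPM = 22.9509 * 39.37 = 904 twists/m

904 twists/m


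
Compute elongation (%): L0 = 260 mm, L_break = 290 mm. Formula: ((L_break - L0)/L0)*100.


Formula: Elongation (%) = ((L_break - L0) / L0) * 100
Step 1: Extension = 290 - 260 = 30 mm
Step 2: Elongation = (30 / 260) * 100
Step 3: Elongation = 0.115385 * 100 = 11.5385% ≈ 11.5%

11.5%


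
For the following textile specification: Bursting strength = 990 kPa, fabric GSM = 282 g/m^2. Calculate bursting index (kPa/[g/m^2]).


Formula: Bursting Index = Bursting Strength / Fabric GSM
BI = 990 kPa / 282 g/m^2
BI = 3.511 kPa/(g/m^2)

3.511 kPa/(g/m^2)


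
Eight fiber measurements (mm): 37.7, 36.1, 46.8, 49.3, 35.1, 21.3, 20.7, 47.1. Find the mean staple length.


Formula: Mean = sum of lengths / count
Sum = 37.7 + 36.1 + 46.8 + 49.3 + 35.1 + 21.3 + 20.7 + 47.1
Sum = 294.1 mm
Mean = 294.1 / 8 = 36.76 mm

36.76 mm


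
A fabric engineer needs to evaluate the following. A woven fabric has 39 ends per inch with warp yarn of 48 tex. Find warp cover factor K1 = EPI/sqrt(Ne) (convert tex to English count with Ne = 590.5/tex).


Formula: K1 = EPI / sqrt(Ne), with Ne = 590.5 / tex_warp
Step 1: Ne = 590.5 / 48 = 12.302
Step 2: sqrt(Ne) = sqrt(12.302) = 3.5074
Step 3: K1 = 39 / 3.5074 = 11.1

11.1


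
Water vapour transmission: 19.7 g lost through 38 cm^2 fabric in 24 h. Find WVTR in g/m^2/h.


Formula: WVTR = mass_loss / (area * time)
Step 1: Convert area: 38 cm^2 = 0.0038 m^2
Step 2: WVTR = 19.7 g / (0.0038 m^2 * 24 h)
Step 3: WVTR = 19.7 / 0.0912 = 216.0 g/m^2/h

216.0 g/m^2/h


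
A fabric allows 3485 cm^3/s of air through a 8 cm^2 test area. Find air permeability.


Formula: Air Permeability = Airflow / Test Area
AP = 3485 cm^3/s / 8 cm^2
AP = 435.6 cm^3/s/cm^2

435.6 cm^3/s/cm^2


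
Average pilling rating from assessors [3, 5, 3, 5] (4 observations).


Formula: Mean = sum / count
Sum = 3 + 5 + 3 + 5 = 16
Mean = 16 / 4 = 4.0

4.0


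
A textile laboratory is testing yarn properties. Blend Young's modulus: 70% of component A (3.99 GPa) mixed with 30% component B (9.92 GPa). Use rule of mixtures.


Formula: Blend property = (fraction_A * property_A) + (fraction_B * property_B)
Step 1: Contribution A = 70/100 * 3.99 GPa = 2.793 GPa
Step 2: Contribution B = 30/100 * 9.92 GPa = 2.976 GPa
Step 3: Blend Young's modulus = 2.793 + 2.976 = 5.769 GPa

5.769 GPa


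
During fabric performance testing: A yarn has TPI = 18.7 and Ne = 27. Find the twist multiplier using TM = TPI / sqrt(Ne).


Formula: TM = TPI / sqrt(Ne)
Step 1: sqrt(Ne) = sqrt(27) = 5.1962
Step 2: TM = 18.7 / 5.1962 = 3.60

3.60 TM


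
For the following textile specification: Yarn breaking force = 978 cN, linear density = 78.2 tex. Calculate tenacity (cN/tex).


Formula: Tenacity = Breaking force / Linear density
Tenacity = 978 cN / 78.2 tex
Tenacity = 12.51 cN/tex

12.51 cN/tex


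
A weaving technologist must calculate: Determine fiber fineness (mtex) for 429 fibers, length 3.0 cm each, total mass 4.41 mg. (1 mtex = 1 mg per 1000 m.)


Formula: fineness (mtex) = mass (mg) / total length (km) = (mass_mg / total_length_m) * 1000
Step 1: Convert fiber length: 3.0 cm = 0.03 m
Step 2: Total fiber length = 429 * 0.03 = 12.87 m
Step 3: Linear density = 4.41 mg / 12.87 m = 0.3427 mg/m
Step 4: fineness = 0.3427 * 1000 = 342.7 mtex

342.7 mtex


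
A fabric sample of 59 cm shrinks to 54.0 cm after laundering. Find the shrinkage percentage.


Formula: Shrinkage% = ((L_before - L_after) / L_before) * 100
Step 1: Shrinkage = 59 - 54.0 = 5.0 cm
Step 2: Shrinkage% = (5.0 / 59) * 100
Step 3: Shrinkage% = 0.084746 * 100 = 8.4746% ≈ 8.5%

8.5%


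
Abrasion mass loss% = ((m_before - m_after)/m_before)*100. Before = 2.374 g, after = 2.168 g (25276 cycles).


Formula: Mass loss% = ((m_before - m_after) / m_before) * 100
Step 1: Mass loss = 2.374 - 2.168 = 0.206 g
Step 2: Ratio = 0.206 / 2.374 = 0.0867734
Step 3: Mass loss% = 0.0867734 * 100 = 8.67734% ≈ 8.68%

8.68%


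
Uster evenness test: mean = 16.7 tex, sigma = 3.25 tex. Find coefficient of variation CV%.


Formula: CV% = (standard deviation / mean) * 100
Step 1: Ratio = 3.25 / 16.7 = 0.194611
Step 2: CV% = 0.194611 * 100 = 19.4611% ≈ 19.5%

19.5%


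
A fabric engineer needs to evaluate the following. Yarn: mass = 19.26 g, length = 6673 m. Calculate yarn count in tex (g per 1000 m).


Formula: Tex = (mass_g / length_m) * 1000
Substituting: Tex = (19.26 / 6673) * 1000
Intermediate: 19.26 / 6673 = 0.00288626 g/m
Tex = 0.00288626 * 1000 = 2.89 tex

2.89 tex


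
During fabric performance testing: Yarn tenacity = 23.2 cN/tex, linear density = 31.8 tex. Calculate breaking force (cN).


Formula: Breaking force = Tenacity * Linear density
F = 23.2 cN/tex * 31.8 tex
F = 737.76 cN

737.76 cN


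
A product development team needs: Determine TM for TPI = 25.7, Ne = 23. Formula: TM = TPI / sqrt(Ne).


Formula: TM = TPI / sqrt(Ne)
Step 1: sqrt(Ne) = sqrt(23) = 4.7958
Step 2: TM = 25.7 / 4.7958 = 5.36

5.36 TM


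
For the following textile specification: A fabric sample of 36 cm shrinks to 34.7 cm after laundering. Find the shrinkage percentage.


Formula: Shrinkage% = ((L_before - L_after) / L_before) * 100
Step 1: Shrinkage = 36 - 34.7 = 1.3 cm
Step 2: Shrinkage% = (1.3 / 36) * 100
Step 3: Shrinkage% = 0.036111 * 100 = 3.6111% ≈ 3.6%

3.6%


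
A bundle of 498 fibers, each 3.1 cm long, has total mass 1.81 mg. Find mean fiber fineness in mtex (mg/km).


Formula: fineness (mtex) = mass (mg) / total length (km) = (mass_mg / total_length_m) * 1000
Step 1: Convert fiber length: 3.1 cm = 0.031 m
Step 2: Total fiber length = 498 * 0.031 = 15.438 m
Step 3: Linear density = 1.81 mg / 15.438 m = 0.1172 mg/m
Step 4: fineness = 0.1172 * 1000 = 117.2 mtex

117.2 mtex


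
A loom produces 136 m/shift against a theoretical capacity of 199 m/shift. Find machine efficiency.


Formula: Efficiency% = (Actual output / Theoretical output) * 100
Efficiency% = (136 / 199) * 100
Efficiency% = 0.683417 * 100 = 68.3417% ≈ 68.3%

68.3%


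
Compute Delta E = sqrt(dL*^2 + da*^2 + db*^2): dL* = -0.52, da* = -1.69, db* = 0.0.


Formula: Delta E = sqrt(dL*^2 + da*^2 + db*^2)
Step 1: dL*^2 = (-0.52)^2 = 0.2704
Step 2: da*^2 = (-1.69)^2 = 2.8561
Step 3: db*^2 = 0.0^2 = 0.0
Step 4: Sum = 0.2704 + 2.8561 + 0.0 = 3.1265
Step 5: Delta E = sqrt(3.1265) = 1.77

1.77 Delta E


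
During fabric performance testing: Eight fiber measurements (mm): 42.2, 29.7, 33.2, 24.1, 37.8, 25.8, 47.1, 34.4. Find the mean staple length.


Formula: Mean = sum of lengths / count
Sum = 42.2 + 29.7 + 33.2 + 24.1 + 37.8 + 25.8 + 47.1 + 34.4
Sum = 274.3 mm
Mean = 274.3 / 8 = 34.29 mm

34.29 mm


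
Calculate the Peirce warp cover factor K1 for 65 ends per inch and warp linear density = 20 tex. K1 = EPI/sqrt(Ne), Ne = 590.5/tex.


Formula: K1 = EPI / sqrt(Ne), with Ne = 590.5 / tex_warp
Step 1: Ne = 590.5 / 20 = 29.525
Step 2: sqrt(Ne) = sqrt(29.525) = 5.4337
Step 3: K1 = 65 / 5.4337 = 12.0

12.0


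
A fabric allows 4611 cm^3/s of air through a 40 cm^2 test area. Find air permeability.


Formula: Air Permeability = Airflow / Test Area
AP = 4611 cm^3/s / 40 cm^2
AP = 115.3 cm^3/s/cm^2

115.3 cm^3/s/cm^2


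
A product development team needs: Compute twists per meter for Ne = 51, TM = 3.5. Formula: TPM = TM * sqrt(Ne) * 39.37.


Formula: TPM = TM * sqrt(Ne) * 39.37
Step 1: sqrt(Ne) = sqrt(51) = 7.1414
Step 2: TM * sqrt(Ne) = 3.5 * 7.1414 = 24.9949
Step 3: TPM = 24.9949 * 39.37 = 984 twists/m

984 twists/m


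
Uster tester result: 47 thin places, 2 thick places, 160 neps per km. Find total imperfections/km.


Formula: Total = thin places + thick places + neps
Total = 47 + 2 + 160
Total = 209 imperfections/km

209 imperfections/km


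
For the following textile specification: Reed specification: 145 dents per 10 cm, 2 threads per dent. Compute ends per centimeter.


Formula: EPC = (dents per 10 cm * ends per dent) / 10
Step 1: Total ends per 10 cm = 145 * 2 = 290
Step 2: EPC = 290 / 10 = 29.0 ends/cm

29.0 ends/cm


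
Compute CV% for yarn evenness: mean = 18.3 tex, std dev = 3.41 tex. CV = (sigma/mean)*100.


Formula: CV% = (standard deviation / mean) * 100
Step 1: Ratio = 3.41 / 18.3 = 0.186339
Step 2: CV% = 0.186339 * 100 = 18.6339% ≈ 18.6%

18.6%


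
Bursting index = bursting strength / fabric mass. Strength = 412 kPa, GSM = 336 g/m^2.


Formula: Bursting Index = Bursting Strength / Fabric GSM
BI = 412 kPa / 336 g/m^2
BI = 1.226 kPa/(g/m^2)

1.226 kPa/(g/m^2)


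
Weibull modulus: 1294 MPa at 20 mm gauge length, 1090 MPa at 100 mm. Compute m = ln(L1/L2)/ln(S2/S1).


Formula: m = ln(L1/L2) / ln(S2/S1)
Step 1: ln(L1/L2) = ln(20/100) = -1.60944
Step 2: S2/S1 = 1090/1294 = 0.84235
Step 3: ln(S2/S1) = ln(0.84235) = -0.17156
Step 4: m = -1.60944 / -0.17156 = 9.38

9.38 (Weibull m)


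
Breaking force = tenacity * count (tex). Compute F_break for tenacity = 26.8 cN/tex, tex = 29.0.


Formula: Breaking force = Tenacity * Linear density
F = 26.8 cN/tex * 29.0 tex
F = 777.20 cN

777.20 cN


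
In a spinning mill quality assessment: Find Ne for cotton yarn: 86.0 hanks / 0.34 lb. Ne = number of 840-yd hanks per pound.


Formula: Ne = hanks / mass_lb
Substituting: Ne = 86.0 / 0.34
Ne = 252.9

252.9 Ne


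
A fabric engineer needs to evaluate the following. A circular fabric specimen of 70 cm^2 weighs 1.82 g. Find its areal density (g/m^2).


Formula: GSM = mass_g / area_m2
Step 1: Convert area: 70 cm^2 = 70 / 10000 = 0.007 m^2
Step 2: GSM = 1.82 g / 0.007 m^2 = 260.0 g/m^2

260.0 g/m^2


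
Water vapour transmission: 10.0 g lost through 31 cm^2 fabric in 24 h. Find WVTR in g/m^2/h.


Formula: WVTR = mass_loss / (area * time)
Step 1: Convert area: 31 cm^2 = 0.0031 m^2
Step 2: WVTR = 10.0 g / (0.0031 m^2 * 24 h)
Step 3: WVTR = 10.0 / 0.0744 = 134.4 g/m^2/h

134.4 g/m^2/h


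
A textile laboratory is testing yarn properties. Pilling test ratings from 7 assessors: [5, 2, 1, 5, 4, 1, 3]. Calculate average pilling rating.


Formula: Mean = sum / count
Sum = 5 + 2 + 1 + 5 + 4 + 1 + 3 = 21
Mean = 21 / 7 = 3.0

3.0


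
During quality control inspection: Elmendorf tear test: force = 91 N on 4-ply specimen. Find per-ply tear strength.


Formula: Per-ply strength = Total force / Number of plies
Per-ply = 91 N / 4
Per-ply = 22.75 N

22.75 N


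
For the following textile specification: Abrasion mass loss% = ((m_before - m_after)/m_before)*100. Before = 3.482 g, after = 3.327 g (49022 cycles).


Formula: Mass loss% = ((m_before - m_after) / m_before) * 100
Step 1: Mass loss = 3.482 - 3.327 = 0.155 g
Step 2: Ratio = 0.155 / 3.482 = 0.0445146
Step 3: Mass loss% = 0.0445146 * 100 = 4.45146% ≈ 4.45%

4.45%


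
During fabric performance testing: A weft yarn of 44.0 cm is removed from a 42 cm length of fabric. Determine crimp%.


Formula: Crimp% = ((L_yarn - L_fabric) / L_fabric) * 100
Step 1: Extension = 44.0 - 42 = 2.0 cm
Step 2: Crimp% = (2.0 / 42) * 100
Step 3: Crimp% = 0.047619 * 100 = 4.7619% ≈ 4.8%

4.8%


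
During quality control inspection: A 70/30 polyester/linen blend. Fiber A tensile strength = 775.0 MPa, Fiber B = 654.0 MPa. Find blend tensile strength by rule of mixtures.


Formula: Blend property = (fraction_A * property_A) + (fraction_B * property_B)
Step 1: Contribution A = 70/100 * 775.0 MPa = 542.5 MPa
Step 2: Contribution B = 30/100 * 654.0 MPa = 196.2 MPa
Step 3: Blend tensile strength = 542.5 + 196.2 = 738.7 MPa

738.7 MPa


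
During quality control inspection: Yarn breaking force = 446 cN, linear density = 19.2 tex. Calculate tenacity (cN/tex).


Formula: Tenacity = Breaking force / Linear density
Tenacity = 446 cN / 19.2 tex
Tenacity = 23.23 cN/tex

23.23 cN/tex


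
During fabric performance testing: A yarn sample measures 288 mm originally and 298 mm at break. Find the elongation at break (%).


Formula: Elongation (%) = ((L_break - L0) / L0) * 100
Step 1: Extension = 298 - 288 = 10 mm
Step 2: Elongation = (10 / 288) * 100
Step 3: Elongation = 0.034722 * 100 = 3.4722% ≈ 3.5%

3.5%


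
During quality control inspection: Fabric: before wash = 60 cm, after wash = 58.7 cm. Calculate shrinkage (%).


Formula: Shrinkage% = ((L_before - L_after) / L_before) * 100
Step 1: Shrinkage = 60 - 58.7 = 1.3 cm
Step 2: Shrinkage% = (1.3 / 60) * 100
Step 3: Shrinkage% = 0.021667 * 100 = 2.1667% ≈ 2.2%

2.2%


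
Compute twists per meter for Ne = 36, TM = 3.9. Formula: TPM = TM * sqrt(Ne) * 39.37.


Formula: TPM = TM * sqrt(Ne) * 39.37
Step 1: sqrt(Ne) = sqrt(36) = 6
Step 2: TM * sqrt(Ne) = 3.9 * 6 = 23.4
Step 3: TPM = 23.4 * 39.37 = 921 twists/m

921 twists/m


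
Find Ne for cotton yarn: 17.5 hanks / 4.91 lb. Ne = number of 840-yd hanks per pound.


Formula: Ne = hanks / mass_lb
Substituting: Ne = 17.5 / 4.91
Ne = 3.6

3.6 Ne


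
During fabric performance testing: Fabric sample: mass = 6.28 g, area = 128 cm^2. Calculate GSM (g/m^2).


Formula: GSM = mass_g / area_m2
Step 1: Convert area: 128 cm^2 = 128 / 10000 = 0.0128 m^2
Step 2: GSM = 6.28 g / 0.0128 m^2 = 490.6 g/m^2

490.6 g/m^2


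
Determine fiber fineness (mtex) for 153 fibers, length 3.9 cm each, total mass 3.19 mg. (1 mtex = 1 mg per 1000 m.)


Formula: fineness (mtex) = mass (mg) / total length (km) = (mass_mg / total_length_m) * 1000
Step 1: Convert fiber length: 3.9 cm = 0.039 m
Step 2: Total fiber length = 153 * 0.039 = 5.967 m
Step 3: Linear density = 3.19 mg / 5.967 m = 0.5346 mg/m
Step 4: fineness = 0.5346 * 1000 = 534.6 mtex

534.6 mtex


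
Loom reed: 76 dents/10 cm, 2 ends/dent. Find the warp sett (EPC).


Formula: EPC = (dents per 10 cm * ends per dent) / 10
Step 1: Total ends per 10 cm = 76 * 2 = 152
Step 2: EPC = 152 / 10 = 15.2 ends/cm

15.2 ends/cm


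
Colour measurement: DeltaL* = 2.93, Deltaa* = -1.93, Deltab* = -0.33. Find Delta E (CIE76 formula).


Formula: Delta E = sqrt(dL*^2 + da*^2 + db*^2)
Step 1: dL*^2 = 2.93^2 = 8.5849
Step 2: da*^2 = (-1.93)^2 = 3.7249
Step 3: db*^2 = (-0.33)^2 = 0.1089
Step 4: Sum = 8.5849 + 3.7249 + 0.1089 = 12.4187
Step 5: Delta E = sqrt(12.4187) = 3.52

3.52 Delta E


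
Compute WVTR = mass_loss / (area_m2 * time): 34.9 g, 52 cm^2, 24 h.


Formula: WVTR = mass_loss / (area * time)
Step 1: Convert area: 52 cm^2 = 0.0052 m^2
Step 2: WVTR = 34.9 g / (0.0052 m^2 * 24 h)
Step 3: WVTR = 34.9 / 0.1248 = 279.6 g/m^2/h

279.6 g/m^2/h


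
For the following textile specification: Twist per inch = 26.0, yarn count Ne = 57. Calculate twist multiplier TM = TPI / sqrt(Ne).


Formula: TM = TPI / sqrt(Ne)
Step 1: sqrt(Ne) = sqrt(57) = 7.5498
Step 2: TM = 26.0 / 7.5498 = 3.44

3.44 TM


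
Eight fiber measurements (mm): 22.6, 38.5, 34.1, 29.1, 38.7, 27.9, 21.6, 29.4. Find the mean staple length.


Formula: Mean = sum of lengths / count
Sum = 22.6 + 38.5 + 34.1 + 29.1 + 38.7 + 27.9 + 21.6 + 29.4
Sum = 241.9 mm
Mean = 241.9 / 8 = 30.24 mm

30.24 mm


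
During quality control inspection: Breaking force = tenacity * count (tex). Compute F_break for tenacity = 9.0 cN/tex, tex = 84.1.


Formula: Breaking force = Tenacity * Linear density
F = 9.0 cN/tex * 84.1 tex
F = 756.90 cN

756.90 cN


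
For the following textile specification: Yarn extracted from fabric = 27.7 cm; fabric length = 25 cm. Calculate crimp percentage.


Formula: Crimp% = ((L_yarn - L_fabric) / L_fabric) * 100
Step 1: Extension = 27.7 - 25 = 2.7 cm
Step 2: Crimp% = (2.7 / 25) * 100
Step 3: Crimp% = 0.108 * 100 = 10.8%

10.8%


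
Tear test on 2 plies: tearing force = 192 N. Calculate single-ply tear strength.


Formula: Per-ply strength = Total force / Number of plies
Per-ply = 192 N / 2
Per-ply = 96 N

96 N


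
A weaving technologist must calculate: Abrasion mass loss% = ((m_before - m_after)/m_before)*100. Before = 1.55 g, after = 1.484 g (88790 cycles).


Formula: Mass loss% = ((m_before - m_after) / m_before) * 100
Step 1: Mass loss = 1.55 - 1.484 = 0.066 g
Step 2: Ratio = 0.066 / 1.55 = 0.0425806
Step 3: Mass loss% = 0.0425806 * 100 = 4.25806% ≈ 4.26%

4.26%


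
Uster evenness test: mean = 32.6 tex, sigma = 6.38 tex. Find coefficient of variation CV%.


Formula: CV% = (standard deviation / mean) * 100
Step 1: Ratio = 6.38 / 32.6 = 0.195706
Step 2: CV% = 0.195706 * 100 = 19.5706% ≈ 19.6%

19.6%


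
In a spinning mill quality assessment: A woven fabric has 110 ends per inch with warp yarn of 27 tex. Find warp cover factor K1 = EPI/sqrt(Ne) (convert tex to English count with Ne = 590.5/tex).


Formula: K1 = EPI / sqrt(Ne), with Ne = 590.5 / tex_warp
Step 1: Ne = 590.5 / 27 = 21.87
Step 2: sqrt(Ne) = sqrt(21.87) = 4.6765
Step 3: K1 = 110 / 4.6765 = 23.5

23.5


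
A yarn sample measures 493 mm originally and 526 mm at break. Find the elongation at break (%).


Formula: Elongation (%) = ((L_break - L0) / L0) * 100
Step 1: Extension = 526 - 493 = 33 mm
Step 2: Elongation = (33 / 493) * 100
Step 3: Elongation = 0.066937 * 100 = 6.6937% ≈ 6.7%

6.7%


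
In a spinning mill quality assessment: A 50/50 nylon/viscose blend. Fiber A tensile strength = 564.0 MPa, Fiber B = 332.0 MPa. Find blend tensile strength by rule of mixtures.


Formula: Blend property = (fraction_A * property_A) + (fraction_B * property_B)
Step 1: Contribution A = 50/100 * 564.0 MPa = 282.0 MPa
Step 2: Contribution B = 50/100 * 332.0 MPa = 166.0 MPa
Step 3: Blend tensile strength = 282.0 + 166.0 = 448.0 MPa

448.0 MPa


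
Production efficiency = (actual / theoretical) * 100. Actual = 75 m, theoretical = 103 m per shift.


Formula: Efficiency% = (Actual output / Theoretical output) * 100
Efficiency% = (75 / 103) * 100
Efficiency% = 0.728155 * 100 = 72.8155% ≈ 72.8%

72.8%


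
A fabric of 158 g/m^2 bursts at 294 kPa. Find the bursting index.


Formula: Bursting Index = Bursting Strength / Fabric GSM
BI = 294 kPa / 158 g/m^2
BI = 1.861 kPa/(g/m^2)

1.861 kPa/(g/m^2)


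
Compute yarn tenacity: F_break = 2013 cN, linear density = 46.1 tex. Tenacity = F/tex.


Formula: Tenacity = Breaking force / Linear density
Tenacity = 2013 cN / 46.1 tex
Tenacity = 43.67 cN/tex

43.67 cN/tex


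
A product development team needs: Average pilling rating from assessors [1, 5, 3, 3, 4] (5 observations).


Formula: Mean = sum / count
Sum = 1 + 5 + 3 + 3 + 4 = 16
Mean = 16 / 5 = 3.2

3.2


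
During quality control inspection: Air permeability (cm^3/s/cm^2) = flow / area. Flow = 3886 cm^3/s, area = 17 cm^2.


Formula: Air Permeability = Airflow / Test Area
AP = 3886 cm^3/s / 17 cm^2
AP = 228.6 cm^3/s/cm^2

228.6 cm^3/s/cm^2


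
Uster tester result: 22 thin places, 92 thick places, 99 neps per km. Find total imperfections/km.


Formula: Total = thin places + thick places + neps
Total = 22 + 92 + 99
Total = 213 imperfections/km

213 imperfections/km


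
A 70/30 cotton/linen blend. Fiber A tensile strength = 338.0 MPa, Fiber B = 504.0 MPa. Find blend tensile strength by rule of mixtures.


Formula: Blend property = (fraction_A * property_A) + (fraction_B * property_B)
Step 1: Contribution A = 70/100 * 338.0 MPa = 236.6 MPa
Step 2: Contribution B = 30/100 * 504.0 MPa = 151.2 MPa
Step 3: Blend tensile strength = 236.6 + 151.2 = 387.8 MPa

387.8 MPa


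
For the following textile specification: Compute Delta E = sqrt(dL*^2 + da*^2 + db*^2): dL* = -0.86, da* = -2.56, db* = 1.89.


Formula: Delta E = sqrt(dL*^2 + da*^2 + db*^2)
Step 1: dL*^2 = (-0.86)^2 = 0.7396
Step 2: da*^2 = (-2.56)^2 = 6.5536
Step 3: db*^2 = 1.89^2 = 3.5721
Step 4: Sum = 0.7396 + 6.5536 + 3.5721 = 10.8653
Step 5: Delta E = sqrt(10.8653) = 3.3

3.3 Delta E


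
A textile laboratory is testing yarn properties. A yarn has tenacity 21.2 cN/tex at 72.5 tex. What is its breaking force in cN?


Formula: Breaking force = Tenacity * Linear density
F = 21.2 cN/tex * 72.5 tex
F = 1537.00 cN

1537.00 cN


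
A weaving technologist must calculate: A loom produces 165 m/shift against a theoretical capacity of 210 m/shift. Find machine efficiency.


Formula: Efficiency% = (Actual output / Theoretical output) * 100
Efficiency% = (165 / 210) * 100
Efficiency% = 0.785714 * 100 = 78.5714% ≈ 78.6%

78.6%


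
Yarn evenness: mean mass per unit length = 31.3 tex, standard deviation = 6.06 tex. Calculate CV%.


Formula: CV% = (standard deviation / mean) * 100
Step 1: Ratio = 6.06 / 31.3 = 0.19361
Step 2: CV% = 0.19361 * 100 = 19.361% ≈ 19.4%

19.4%


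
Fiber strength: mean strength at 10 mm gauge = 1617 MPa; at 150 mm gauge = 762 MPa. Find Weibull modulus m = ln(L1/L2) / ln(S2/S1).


Formula: m = ln(L1/L2) / ln(S2/S1)
Step 1: ln(L1/L2) = ln(10/150) = -2.70805
Step 2: S2/S1 = 762/1617 = 0.47124
Step 3: ln(S2/S1) = ln(0.47124) = -0.75239
Step 4: m = -2.70805 / -0.75239 = 3.60

3.60 (Weibull m)


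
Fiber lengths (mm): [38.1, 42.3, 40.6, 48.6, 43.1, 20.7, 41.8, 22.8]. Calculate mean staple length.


Formula: Mean = sum of lengths / count
Sum = 38.1 + 42.3 + 40.6 + 48.6 + 43.1 + 20.7 + 41.8 + 22.8
Sum = 298.0 mm
Mean = 298.0 / 8 = 37.25 mm

37.25 mm


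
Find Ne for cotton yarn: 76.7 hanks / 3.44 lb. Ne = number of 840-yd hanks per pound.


Formula: Ne = hanks / mass_lb
Substituting: Ne = 76.7 / 3.44
Ne = 22.3

22.3 Ne


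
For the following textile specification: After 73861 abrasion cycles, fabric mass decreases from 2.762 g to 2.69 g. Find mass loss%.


Formula: Mass loss% = ((m_before - m_after) / m_before) * 100
Step 1: Mass loss = 2.762 - 2.69 = 0.072 g
Step 2: Ratio = 0.072 / 2.762 = 0.0260681
Step 3: Mass loss% = 0.0260681 * 100 = 2.60681% ≈ 2.61%

2.61%


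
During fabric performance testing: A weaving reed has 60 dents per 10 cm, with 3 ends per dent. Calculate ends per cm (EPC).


Formula: EPC = (dents per 10 cm * ends per dent) / 10
Step 1: Total ends per 10 cm = 60 * 3 = 180
Step 2: EPC = 180 / 10 = 18.0 ends/cm

18.0 ends/cm


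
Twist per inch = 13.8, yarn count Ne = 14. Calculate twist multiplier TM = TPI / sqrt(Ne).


Formula: TM = TPI / sqrt(Ne)
Step 1: sqrt(Ne) = sqrt(14) = 3.7417
Step 2: TM = 13.8 / 3.7417 = 3.69

3.69 TM


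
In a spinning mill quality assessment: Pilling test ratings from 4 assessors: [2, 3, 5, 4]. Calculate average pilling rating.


Formula: Mean = sum / count
Sum = 2 + 3 + 5 + 4 = 14
Mean = 14 / 4 = 3.5

3.5


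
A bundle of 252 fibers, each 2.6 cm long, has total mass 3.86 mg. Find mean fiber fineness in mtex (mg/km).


Formula: fineness (mtex) = mass (mg) / total length (km) = (mass_mg / total_length_m) * 1000
Step 1: Convert fiber length: 2.6 cm = 0.026 m
Step 2: Total fiber length = 252 * 0.026 = 6.552 m
Step 3: Linear density = 3.86 mg / 6.552 m = 0.5891 mg/m
Step 4: fineness = 0.5891 * 1000 = 589.1 mtex

589.1 mtex


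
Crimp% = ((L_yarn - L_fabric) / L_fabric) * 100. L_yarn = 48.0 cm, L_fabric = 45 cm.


Formula: Crimp% = ((L_yarn - L_fabric) / L_fabric) * 100
Step 1: Extension = 48.0 - 45 = 3.0 cm
Step 2: Crimp% = (3.0 / 45) * 100
Step 3: Crimp% = 0.066667 * 100 = 6.6667% ≈ 6.7%

6.7%


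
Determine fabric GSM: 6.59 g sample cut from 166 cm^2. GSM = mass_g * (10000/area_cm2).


Formula: GSM = mass_g / area_m2
Step 1: Convert area: 166 cm^2 = 166 / 10000 = 0.0166 m^2
Step 2: GSM = 6.59 g / 0.0166 m^2 = 397.0 g/m^2

397.0 g/m^2


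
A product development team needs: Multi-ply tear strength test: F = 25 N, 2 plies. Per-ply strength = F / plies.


Formula: Per-ply strength = Total force / Number of plies
Per-ply = 25 N / 2
Per-ply = 12.5 N

12.5 N


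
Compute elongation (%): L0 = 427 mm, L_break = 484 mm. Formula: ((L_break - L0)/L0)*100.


Formula: Elongation (%) = ((L_break - L0) / L0) * 100
Step 1: Extension = 484 - 427 = 57 mm
Step 2: Elongation = (57 / 427) * 100
Step 3: Elongation = 0.133489 * 100 = 13.3489% ≈ 13.3%

13.3%


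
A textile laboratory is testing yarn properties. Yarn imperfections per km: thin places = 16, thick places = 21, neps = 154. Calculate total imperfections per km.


Formula: Total = thin places + thick places + neps
Total = 16 + 21 + 154
Total = 191 imperfections/km

191 imperfections/km


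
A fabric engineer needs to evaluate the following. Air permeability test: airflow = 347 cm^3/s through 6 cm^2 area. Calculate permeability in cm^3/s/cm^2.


Formula: Air Permeability = Airflow / Test Area
AP = 347 cm^3/s / 6 cm^2
AP = 57.8 cm^3/s/cm^2

57.8 cm^3/s/cm^2


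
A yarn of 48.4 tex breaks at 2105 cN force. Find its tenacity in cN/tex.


Formula: Tenacity = Breaking force / Linear density
Tenacity = 2105 cN / 48.4 tex
Tenacity = 43.49 cN/tex

43.49 cN/tex


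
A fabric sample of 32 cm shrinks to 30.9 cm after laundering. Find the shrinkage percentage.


Formula: Shrinkage% = ((L_before - L_after) / L_before) * 100
Step 1: Shrinkage = 32 - 30.9 = 1.1 cm
Step 2: Shrinkage% = (1.1 / 32) * 100
Step 3: Shrinkage% = 0.034375 * 100 = 3.4375% ≈ 3.4%

3.4%


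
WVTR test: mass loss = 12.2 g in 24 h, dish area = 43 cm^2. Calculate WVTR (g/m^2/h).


Formula: WVTR = mass_loss / (area * time)
Step 1: Convert area: 43 cm^2 = 0.0043 m^2
Step 2: WVTR = 12.2 g / (0.0043 m^2 * 24 h)
Step 3: WVTR = 12.2 / 0.1032 = 118.2 g/m^2/h

118.2 g/m^2/h


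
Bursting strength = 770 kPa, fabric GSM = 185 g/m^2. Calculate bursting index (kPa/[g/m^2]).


Formula: Bursting Index = Bursting Strength / Fabric GSM
BI = 770 kPa / 185 g/m^2
BI = 4.162 kPa/(g/m^2)

4.162 kPa/(g/m^2)


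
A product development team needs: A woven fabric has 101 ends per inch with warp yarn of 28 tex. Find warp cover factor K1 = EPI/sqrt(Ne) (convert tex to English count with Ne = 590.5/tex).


Formula: K1 = EPI / sqrt(Ne), with Ne = 590.5 / tex_warp
Step 1: Ne = 590.5 / 28 = 21.089
Step 2: sqrt(Ne) = sqrt(21.089) = 4.5923
Step 3: K1 = 101 / 4.5923 = 22.0

22.0


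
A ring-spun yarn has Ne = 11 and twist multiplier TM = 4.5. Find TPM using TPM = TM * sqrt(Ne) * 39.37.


Formula: TPM = TM * sqrt(Ne) * 39.37
Step 1: sqrt(Ne) = sqrt(11) = 3.3166
Step 2: TM * sqrt(Ne) = 4.5 * 3.3166 = 14.9247
Step 3: TPM = 14.9247 * 39.37 = 588 twists/m

588 twists/m


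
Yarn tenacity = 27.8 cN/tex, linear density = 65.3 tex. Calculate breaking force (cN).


Formula: Breaking force = Tenacity * Linear density
F = 27.8 cN/tex * 65.3 tex
F = 1815.34 cN

1815.34 cN


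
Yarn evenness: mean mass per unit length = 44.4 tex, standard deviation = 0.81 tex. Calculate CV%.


Formula: CV% = (standard deviation / mean) * 100
Step 1: Ratio = 0.81 / 44.4 = 0.018243
Step 2: CV% = 0.018243 * 100 = 1.8243% ≈ 1.8%

1.8%


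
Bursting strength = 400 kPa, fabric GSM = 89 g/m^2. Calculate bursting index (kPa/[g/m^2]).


Formula: Bursting Index = Bursting Strength / Fabric GSM
BI = 400 kPa / 89 g/m^2
BI = 4.494 kPa/(g/m^2)

4.494 kPa/(g/m^2)


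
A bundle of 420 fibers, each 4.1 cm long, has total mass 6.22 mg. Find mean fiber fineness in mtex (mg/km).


Formula: fineness (mtex) = mass (mg) / total length (km) = (mass_mg / total_length_m) * 1000
Step 1: Convert fiber length: 4.1 cm = 0.041 m
Step 2: Total fiber length = 420 * 0.041 = 17.22 m
Step 3: Linear density = 6.22 mg / 17.22 m = 0.3612 mg/m
Step 4: fineness = 0.3612 * 1000 = 361.2 mtex

361.2 mtex


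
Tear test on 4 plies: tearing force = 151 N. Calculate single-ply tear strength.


Formula: Per-ply strength = Total force / Number of plies
Per-ply = 151 N / 4
Per-ply = 37.75 N

37.75 N


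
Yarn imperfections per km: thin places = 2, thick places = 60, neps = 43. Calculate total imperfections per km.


Formula: Total = thin places + thick places + neps
Total = 2 + 60 + 43
Total = 105 imperfections/km

105 imperfections/km


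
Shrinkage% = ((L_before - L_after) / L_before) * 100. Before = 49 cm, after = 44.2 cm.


Formula: Shrinkage% = ((L_before - L_after) / L_before) * 100
Step 1: Shrinkage = 49 - 44.2 = 4.8 cm
Step 2: Shrinkage% = (4.8 / 49) * 100
Step 3: Shrinkage% = 0.097959 * 100 = 9.7959% ≈ 9.8%

9.8%


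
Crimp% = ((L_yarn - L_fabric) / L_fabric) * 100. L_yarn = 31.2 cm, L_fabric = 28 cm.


Formula: Crimp% = ((L_yarn - L_fabric) / L_fabric) * 100
Step 1: Extension = 31.2 - 28 = 3.2 cm
Step 2: Crimp% = (3.2 / 28) * 100
Step 3: Crimp% = 0.114286 * 100 = 11.4286% ≈ 11.4%

11.4%


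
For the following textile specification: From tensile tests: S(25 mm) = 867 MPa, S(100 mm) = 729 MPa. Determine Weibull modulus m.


Formula: m = ln(L1/L2) / ln(S2/S1)
Step 1: ln(L1/L2) = ln(25/100) = -1.38629
Step 2: S2/S1 = 729/867 = 0.84083
Step 3: ln(S2/S1) = ln(0.84083) = -0.17337
Step 4: m = -1.38629 / -0.17337 = 8.00

8.00 (Weibull m)


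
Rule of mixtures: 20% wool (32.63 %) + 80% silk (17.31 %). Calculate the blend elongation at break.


Formula: Blend property = (fraction_A * property_A) + (fraction_B * property_B)
Step 1: Contribution A = 20/100 * 32.63 % = 6.526 %
Step 2: Contribution B = 80/100 * 17.31 % = 13.848 %
Step 3: Blend elongation at break = 6.526 + 13.848 = 20.374 %

20.374 %


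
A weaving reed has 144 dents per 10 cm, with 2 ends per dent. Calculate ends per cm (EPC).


Formula: EPC = (dents per 10 cm * ends per dent) / 10
Step 1: Total ends per 10 cm = 144 * 2 = 288
Step 2: EPC = 288 / 10 = 28.8 ends/cm

28.8 ends/cm


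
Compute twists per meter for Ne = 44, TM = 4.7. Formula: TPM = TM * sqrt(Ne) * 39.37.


Formula: TPM = TM * sqrt(Ne) * 39.37
Step 1: sqrt(Ne) = sqrt(44) = 6.6332
Step 2: TM * sqrt(Ne) = 4.7 * 6.6332 = 31.176
Step 3: TPM = 31.176 * 39.37 = 1227 twists/m

1227 twists/m


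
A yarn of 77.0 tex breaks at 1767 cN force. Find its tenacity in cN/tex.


Formula: Tenacity = Breaking force / Linear density
Tenacity = 1767 cN / 77.0 tex
Tenacity = 22.95 cN/tex

22.95 cN/tex


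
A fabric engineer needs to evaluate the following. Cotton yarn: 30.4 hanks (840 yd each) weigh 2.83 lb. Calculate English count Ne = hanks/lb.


Formula: Ne = hanks / mass_lb
Substituting: Ne = 30.4 / 2.83
Ne = 10.7

10.7 Ne


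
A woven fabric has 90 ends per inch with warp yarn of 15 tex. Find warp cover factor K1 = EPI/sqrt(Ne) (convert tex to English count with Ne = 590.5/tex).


Formula: K1 = EPI / sqrt(Ne), with Ne = 590.5 / tex_warp
Step 1: Ne = 590.5 / 15 = 39.367
Step 2: sqrt(Ne) = sqrt(39.367) = 6.2743
Step 3: K1 = 90 / 6.2743 = 14.3

14.3


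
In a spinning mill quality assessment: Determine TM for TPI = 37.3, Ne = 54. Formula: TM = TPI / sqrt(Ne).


Formula: TM = TPI / sqrt(Ne)
Step 1: sqrt(Ne) = sqrt(54) = 7.3485
Step 2: TM = 37.3 / 7.3485 = 5.08

5.08 TM


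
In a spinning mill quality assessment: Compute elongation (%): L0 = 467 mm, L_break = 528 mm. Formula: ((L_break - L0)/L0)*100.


Formula: Elongation (%) = ((L_break - L0) / L0) * 100
Step 1: Extension = 528 - 467 = 61 mm
Step 2: Elongation = (61 / 467) * 100
Step 3: Elongation = 0.130621 * 100 = 13.0621% ≈ 13.1%

13.1%


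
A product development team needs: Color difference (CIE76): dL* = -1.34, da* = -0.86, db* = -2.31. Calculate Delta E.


Formula: Delta E = sqrt(dL*^2 + da*^2 + db*^2)
Step 1: dL*^2 = (-1.34)^2 = 1.7956
Step 2: da*^2 = (-0.86)^2 = 0.7396
Step 3: db*^2 = (-2.31)^2 = 5.3361
Step 4: Sum = 1.7956 + 0.7396 + 5.3361 = 7.8713
Step 5: Delta E = sqrt(7.8713) = 2.81

2.81 Delta E


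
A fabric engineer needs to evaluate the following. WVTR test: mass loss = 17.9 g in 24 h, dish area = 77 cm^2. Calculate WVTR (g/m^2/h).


Formula: WVTR = mass_loss / (area * time)
Step 1: Convert area: 77 cm^2 = 0.0077 m^2
Step 2: WVTR = 17.9 g / (0.0077 m^2 * 24 h)
Step 3: WVTR = 17.9 / 0.1848 = 96.9 g/m^2/h

96.9 g/m^2/h


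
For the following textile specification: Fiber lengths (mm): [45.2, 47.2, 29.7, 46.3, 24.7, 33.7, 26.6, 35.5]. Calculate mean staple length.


Formula: Mean = sum of lengths / count
Sum = 45.2 + 47.2 + 29.7 + 46.3 + 24.7 + 33.7 + 26.6 + 35.5
Sum = 288.9 mm
Mean = 288.9 / 8 = 36.11 mm

36.11 mm


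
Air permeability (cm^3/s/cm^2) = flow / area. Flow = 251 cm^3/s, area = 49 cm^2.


Formula: Air Permeability = Airflow / Test Area
AP = 251 cm^3/s / 49 cm^2
AP = 5.1 cm^3/s/cm^2

5.1 cm^3/s/cm^2


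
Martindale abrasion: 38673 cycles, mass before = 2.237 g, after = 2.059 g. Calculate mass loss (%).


Formula: Mass loss% = ((m_before - m_after) / m_before) * 100
Step 1: Mass loss = 2.237 - 2.059 = 0.178 g
Step 2: Ratio = 0.178 / 2.237 = 0.0795709
Step 3: Mass loss% = 0.0795709 * 100 = 7.95709% ≈ 7.96%

7.96%


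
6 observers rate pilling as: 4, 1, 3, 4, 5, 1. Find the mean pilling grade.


Formula: Mean = sum / count
Sum = 4 + 1 + 3 + 4 + 5 + 1 = 18
Mean = 18 / 6 = 3.0

3.0


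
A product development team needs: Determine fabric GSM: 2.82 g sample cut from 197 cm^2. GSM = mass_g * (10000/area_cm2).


Formula: GSM = mass_g / area_m2
Step 1: Convert area: 197 cm^2 = 197 / 10000 = 0.0197 m^2
Step 2: GSM = 2.82 g / 0.0197 m^2 = 143.1 g/m^2

143.1 g/m^2


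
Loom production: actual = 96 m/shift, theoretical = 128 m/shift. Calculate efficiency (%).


Formula: Efficiency% = (Actual output / Theoretical output) * 100
Efficiency% = (96 / 128) * 100
Efficiency% = 0.75 * 100 = 75.0%

75.0%


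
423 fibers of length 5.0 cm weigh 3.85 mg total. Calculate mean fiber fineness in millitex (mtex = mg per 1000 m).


Formula: fineness (mtex) = mass (mg) / total length (km) = (mass_mg / total_length_m) * 1000
Step 1: Convert fiber length: 5.0 cm = 0.05 m
Step 2: Total fiber length = 423 * 0.05 = 21.15 m
Step 3: Linear density = 3.85 mg / 21.15 m = 0.1820 mg/m
Step 4: fineness = 0.1820 * 1000 = 182.0 mtex

182.0 mtex


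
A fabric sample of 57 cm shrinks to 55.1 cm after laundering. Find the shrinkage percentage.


Formula: Shrinkage% = ((L_before - L_after) / L_before) * 100
Step 1: Shrinkage = 57 - 55.1 = 1.9 cm
Step 2: Shrinkage% = (1.9 / 57) * 100
Step 3: Shrinkage% = 0.033333 * 100 = 3.3333% ≈ 3.3%

3.3%


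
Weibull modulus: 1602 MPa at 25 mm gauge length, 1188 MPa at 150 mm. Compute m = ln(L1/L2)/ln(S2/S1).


Formula: m = ln(L1/L2) / ln(S2/S1)
Step 1: ln(L1/L2) = ln(25/150) = -1.79176
Step 2: S2/S1 = 1188/1602 = 0.74157
Step 3: ln(S2/S1) = ln(0.74157) = -0.29899
Step 4: m = -1.79176 / -0.29899 = 5.99

5.99 (Weibull m)


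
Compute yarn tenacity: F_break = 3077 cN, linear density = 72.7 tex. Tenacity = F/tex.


Formula: Tenacity = Breaking force / Linear density
Tenacity = 3077 cN / 72.7 tex
Tenacity = 42.32 cN/tex

42.32 cN/tex


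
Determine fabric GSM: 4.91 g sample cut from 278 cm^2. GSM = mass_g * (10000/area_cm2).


Formula: GSM = mass_g / area_m2
Step 1: Convert area: 278 cm^2 = 278 / 10000 = 0.0278 m^2
Step 2: GSM = 4.91 g / 0.0278 m^2 = 176.6 g/m^2

176.6 g/m^2


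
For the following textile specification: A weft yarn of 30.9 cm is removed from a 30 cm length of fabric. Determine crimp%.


Formula: Crimp% = ((L_yarn - L_fabric) / L_fabric) * 100
Step 1: Extension = 30.9 - 30 = 0.9 cm
Step 2: Crimp% = (0.9 / 30) * 100
Step 3: Crimp% = 0.03 * 100 = 3.0%

3.0%


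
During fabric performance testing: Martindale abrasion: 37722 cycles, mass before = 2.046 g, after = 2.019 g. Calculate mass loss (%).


Formula: Mass loss% = ((m_before - m_after) / m_before) * 100
Step 1: Mass loss = 2.046 - 2.019 = 0.027 g
Step 2: Ratio = 0.027 / 2.046 = 0.0131965
Step 3: Mass loss% = 0.0131965 * 100 = 1.31965% ≈ 1.32%

1.32%


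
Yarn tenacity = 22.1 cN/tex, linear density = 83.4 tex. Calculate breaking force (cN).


Formula: Breaking force = Tenacity * Linear density
F = 22.1 cN/tex * 83.4 tex
F = 1843.14 cN

1843.14 cN


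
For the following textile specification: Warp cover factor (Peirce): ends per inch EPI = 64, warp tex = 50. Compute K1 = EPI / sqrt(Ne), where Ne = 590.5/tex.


Formula: K1 = EPI / sqrt(Ne), with Ne = 590.5 / tex_warp
Step 1: Ne = 590.5 / 50 = 11.81
Step 2: sqrt(Ne) = sqrt(11.81) = 3.4366
Step 3: K1 = 64 / 3.4366 = 18.6

18.6


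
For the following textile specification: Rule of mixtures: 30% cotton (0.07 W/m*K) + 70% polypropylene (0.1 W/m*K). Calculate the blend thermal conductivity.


Formula: Blend property = (fraction_A * property_A) + (fraction_B * property_B)
Step 1: Contribution A = 30/100 * 0.07 W/m*K = 0.021 W/m*K
Step 2: Contribution B = 70/100 * 0.1 W/m*K = 0.07 W/m*K
Step 3: Blend thermal conductivity = 0.021 + 0.07 = 0.091 W/m*K

0.091 W/m*K


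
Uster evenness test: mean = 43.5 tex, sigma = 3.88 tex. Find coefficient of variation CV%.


Formula: CV% = (standard deviation / mean) * 100
Step 1: Ratio = 3.88 / 43.5 = 0.089195
Step 2: CV% = 0.089195 * 100 = 8.9195% ≈ 8.9%

8.9%


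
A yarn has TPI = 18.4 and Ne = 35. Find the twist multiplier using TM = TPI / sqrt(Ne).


Formula: TM = TPI / sqrt(Ne)
Step 1: sqrt(Ne) = sqrt(35) = 5.9161
Step 2: TM = 18.4 / 5.9161 = 3.11

3.11 TM
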